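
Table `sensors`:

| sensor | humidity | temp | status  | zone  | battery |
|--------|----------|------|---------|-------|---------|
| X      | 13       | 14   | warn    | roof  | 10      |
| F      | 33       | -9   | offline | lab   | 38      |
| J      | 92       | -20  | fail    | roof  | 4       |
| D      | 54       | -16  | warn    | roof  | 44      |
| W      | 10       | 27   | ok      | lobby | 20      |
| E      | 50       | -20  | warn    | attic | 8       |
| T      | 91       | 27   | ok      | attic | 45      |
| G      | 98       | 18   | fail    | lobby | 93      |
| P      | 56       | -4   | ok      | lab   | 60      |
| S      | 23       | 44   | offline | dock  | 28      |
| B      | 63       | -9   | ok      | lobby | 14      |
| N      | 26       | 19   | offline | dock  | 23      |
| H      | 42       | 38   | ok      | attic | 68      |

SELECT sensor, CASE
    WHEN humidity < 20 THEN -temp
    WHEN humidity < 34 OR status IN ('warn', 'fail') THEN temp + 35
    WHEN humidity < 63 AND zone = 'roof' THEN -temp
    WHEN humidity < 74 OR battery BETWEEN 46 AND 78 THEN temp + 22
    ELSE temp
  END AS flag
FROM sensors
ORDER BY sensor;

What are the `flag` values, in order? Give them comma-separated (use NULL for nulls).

sensor=B: humidity < 74 OR battery BETWEEN 46 AND 78 → 13
sensor=D: humidity < 34 OR status IN ('warn', 'fail') → 19
sensor=E: humidity < 34 OR status IN ('warn', 'fail') → 15
sensor=F: humidity < 34 OR status IN ('warn', 'fail') → 26
sensor=G: humidity < 34 OR status IN ('warn', 'fail') → 53
sensor=H: humidity < 74 OR battery BETWEEN 46 AND 78 → 60
sensor=J: humidity < 34 OR status IN ('warn', 'fail') → 15
sensor=N: humidity < 34 OR status IN ('warn', 'fail') → 54
sensor=P: humidity < 74 OR battery BETWEEN 46 AND 78 → 18
sensor=S: humidity < 34 OR status IN ('warn', 'fail') → 79
sensor=T: ELSE → 27
sensor=W: humidity < 20 → -27
sensor=X: humidity < 20 → -14

13, 19, 15, 26, 53, 60, 15, 54, 18, 79, 27, -27, -14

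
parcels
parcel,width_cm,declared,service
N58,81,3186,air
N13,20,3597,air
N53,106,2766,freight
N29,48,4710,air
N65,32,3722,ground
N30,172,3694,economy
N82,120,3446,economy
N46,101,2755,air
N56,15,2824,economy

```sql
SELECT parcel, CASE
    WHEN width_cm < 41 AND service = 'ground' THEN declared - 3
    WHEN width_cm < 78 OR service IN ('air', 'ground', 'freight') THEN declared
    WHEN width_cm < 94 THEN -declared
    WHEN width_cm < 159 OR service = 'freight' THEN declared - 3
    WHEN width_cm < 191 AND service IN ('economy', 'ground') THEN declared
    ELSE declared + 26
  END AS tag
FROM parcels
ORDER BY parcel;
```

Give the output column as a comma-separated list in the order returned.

parcel=N13: width_cm < 78 OR service IN ('air', 'ground', 'freight') → 3597
parcel=N29: width_cm < 78 OR service IN ('air', 'ground', 'freight') → 4710
parcel=N30: width_cm < 191 AND service IN ('economy', 'ground') → 3694
parcel=N46: width_cm < 78 OR service IN ('air', 'ground', 'freight') → 2755
parcel=N53: width_cm < 78 OR service IN ('air', 'ground', 'freight') → 2766
parcel=N56: width_cm < 78 OR service IN ('air', 'ground', 'freight') → 2824
parcel=N58: width_cm < 78 OR service IN ('air', 'ground', 'freight') → 3186
parcel=N65: width_cm < 41 AND service = 'ground' → 3719
parcel=N82: width_cm < 159 OR service = 'freight' → 3443

3597, 4710, 3694, 2755, 2766, 2824, 3186, 3719, 3443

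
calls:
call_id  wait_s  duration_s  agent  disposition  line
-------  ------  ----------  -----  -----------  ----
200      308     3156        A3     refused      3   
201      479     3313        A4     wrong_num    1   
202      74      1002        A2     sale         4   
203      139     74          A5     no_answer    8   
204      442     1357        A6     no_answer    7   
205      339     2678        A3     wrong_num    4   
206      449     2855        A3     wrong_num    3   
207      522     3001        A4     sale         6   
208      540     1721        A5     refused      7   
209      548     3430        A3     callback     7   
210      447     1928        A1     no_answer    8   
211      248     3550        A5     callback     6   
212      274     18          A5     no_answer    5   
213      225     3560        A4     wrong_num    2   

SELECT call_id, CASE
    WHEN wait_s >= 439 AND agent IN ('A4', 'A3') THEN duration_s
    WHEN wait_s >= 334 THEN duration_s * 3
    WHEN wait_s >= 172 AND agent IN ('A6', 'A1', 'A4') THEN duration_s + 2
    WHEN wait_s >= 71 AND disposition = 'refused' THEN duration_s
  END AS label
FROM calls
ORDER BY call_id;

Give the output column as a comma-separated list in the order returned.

3156, 3313, NULL, NULL, 4071, 8034, 2855, 3001, 5163, 3430, 5784, NULL, NULL, 3562

call_id=200: wait_s >= 71 AND disposition = 'refused' → 3156
call_id=201: wait_s >= 439 AND agent IN ('A4', 'A3') → 3313
call_id=202: (no match → NULL) → NULL
call_id=203: (no match → NULL) → NULL
call_id=204: wait_s >= 334 → 4071
call_id=205: wait_s >= 334 → 8034
call_id=206: wait_s >= 439 AND agent IN ('A4', 'A3') → 2855
call_id=207: wait_s >= 439 AND agent IN ('A4', 'A3') → 3001
call_id=208: wait_s >= 334 → 5163
call_id=209: wait_s >= 439 AND agent IN ('A4', 'A3') → 3430
call_id=210: wait_s >= 334 → 5784
call_id=211: (no match → NULL) → NULL
call_id=212: (no match → NULL) → NULL
call_id=213: wait_s >= 172 AND agent IN ('A6', 'A1', 'A4') → 3562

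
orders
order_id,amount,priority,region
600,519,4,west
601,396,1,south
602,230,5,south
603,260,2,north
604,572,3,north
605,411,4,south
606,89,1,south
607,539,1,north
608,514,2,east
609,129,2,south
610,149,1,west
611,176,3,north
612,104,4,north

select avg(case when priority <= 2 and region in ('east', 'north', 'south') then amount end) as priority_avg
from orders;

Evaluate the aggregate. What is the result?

order_id=600: ✗
order_id=601: ✓ → 396
order_id=602: ✗
order_id=603: ✓ → 260
order_id=604: ✗
order_id=605: ✗
order_id=606: ✓ → 89
order_id=607: ✓ → 539
order_id=608: ✓ → 514
order_id=609: ✓ → 129
order_id=610: ✗
order_id=611: ✗
order_id=612: ✗
priority_avg = (396 + 260 + 89 + 539 + 514 + 129) / 6 = 321.1666666667

321.1666666667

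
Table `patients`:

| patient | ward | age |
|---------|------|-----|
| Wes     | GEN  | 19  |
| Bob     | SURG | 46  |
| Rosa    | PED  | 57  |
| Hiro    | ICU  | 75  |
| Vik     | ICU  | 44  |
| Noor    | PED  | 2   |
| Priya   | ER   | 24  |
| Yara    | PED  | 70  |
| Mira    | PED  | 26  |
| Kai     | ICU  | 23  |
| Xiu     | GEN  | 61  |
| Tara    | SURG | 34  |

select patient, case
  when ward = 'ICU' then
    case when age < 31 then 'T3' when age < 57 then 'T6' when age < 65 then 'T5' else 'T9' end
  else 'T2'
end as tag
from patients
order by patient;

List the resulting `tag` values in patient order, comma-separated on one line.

patient=Bob: ward='SURG' → outer ELSE → T2
patient=Hiro: ward='ICU' → inner[ELSE] → T9
patient=Kai: ward='ICU' → inner[age < 31] → T3
patient=Mira: ward='PED' → outer ELSE → T2
patient=Noor: ward='PED' → outer ELSE → T2
patient=Priya: ward='ER' → outer ELSE → T2
patient=Rosa: ward='PED' → outer ELSE → T2
patient=Tara: ward='SURG' → outer ELSE → T2
patient=Vik: ward='ICU' → inner[age < 57] → T6
patient=Wes: ward='GEN' → outer ELSE → T2
patient=Xiu: ward='GEN' → outer ELSE → T2
patient=Yara: ward='PED' → outer ELSE → T2

T2, T9, T3, T2, T2, T2, T2, T2, T6, T2, T2, T2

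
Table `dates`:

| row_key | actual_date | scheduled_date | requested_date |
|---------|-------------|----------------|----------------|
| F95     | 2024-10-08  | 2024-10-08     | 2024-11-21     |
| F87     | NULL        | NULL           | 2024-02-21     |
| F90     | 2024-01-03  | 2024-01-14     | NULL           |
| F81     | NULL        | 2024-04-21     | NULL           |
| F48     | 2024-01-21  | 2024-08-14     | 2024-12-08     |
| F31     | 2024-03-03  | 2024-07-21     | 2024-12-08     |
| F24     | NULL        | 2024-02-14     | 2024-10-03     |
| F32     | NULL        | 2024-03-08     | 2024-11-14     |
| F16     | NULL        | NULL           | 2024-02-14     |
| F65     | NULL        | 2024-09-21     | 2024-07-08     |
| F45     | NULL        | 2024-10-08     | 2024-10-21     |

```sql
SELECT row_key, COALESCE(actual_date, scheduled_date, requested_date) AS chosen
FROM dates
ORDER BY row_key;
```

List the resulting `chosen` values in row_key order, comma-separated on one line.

row_key=F16: actual_date=NULL, scheduled_date=NULL, requested_date=2024-02-14 → 2024-02-14
row_key=F24: actual_date=NULL, scheduled_date=2024-02-14 → 2024-02-14
row_key=F31: actual_date=2024-03-03 → 2024-03-03
row_key=F32: actual_date=NULL, scheduled_date=2024-03-08 → 2024-03-08
row_key=F45: actual_date=NULL, scheduled_date=2024-10-08 → 2024-10-08
row_key=F48: actual_date=2024-01-21 → 2024-01-21
row_key=F65: actual_date=NULL, scheduled_date=2024-09-21 → 2024-09-21
row_key=F81: actual_date=NULL, scheduled_date=2024-04-21 → 2024-04-21
row_key=F87: actual_date=NULL, scheduled_date=NULL, requested_date=2024-02-21 → 2024-02-21
row_key=F90: actual_date=2024-01-03 → 2024-01-03
row_key=F95: actual_date=2024-10-08 → 2024-10-08

2024-02-14, 2024-02-14, 2024-03-03, 2024-03-08, 2024-10-08, 2024-01-21, 2024-09-21, 2024-04-21, 2024-02-21, 2024-01-03, 2024-10-08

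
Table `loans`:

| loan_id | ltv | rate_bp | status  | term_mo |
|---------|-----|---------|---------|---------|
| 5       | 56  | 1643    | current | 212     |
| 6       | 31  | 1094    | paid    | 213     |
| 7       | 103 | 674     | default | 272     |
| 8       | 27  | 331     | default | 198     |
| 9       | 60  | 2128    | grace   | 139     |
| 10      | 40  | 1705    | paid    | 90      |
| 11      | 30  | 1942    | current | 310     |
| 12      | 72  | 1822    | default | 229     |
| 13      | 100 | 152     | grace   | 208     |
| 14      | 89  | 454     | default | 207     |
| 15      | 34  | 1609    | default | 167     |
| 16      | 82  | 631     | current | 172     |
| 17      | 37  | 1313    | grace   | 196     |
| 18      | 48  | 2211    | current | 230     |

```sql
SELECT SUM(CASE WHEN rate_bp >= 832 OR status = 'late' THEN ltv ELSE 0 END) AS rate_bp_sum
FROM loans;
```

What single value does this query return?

loan_id=5: ✓ → 56
loan_id=6: ✓ → 31
loan_id=7: ✗
loan_id=8: ✗
loan_id=9: ✓ → 60
loan_id=10: ✓ → 40
loan_id=11: ✓ → 30
loan_id=12: ✓ → 72
loan_id=13: ✗
loan_id=14: ✗
loan_id=15: ✓ → 34
loan_id=16: ✗
loan_id=17: ✓ → 37
loan_id=18: ✓ → 48
rate_bp_sum = 56 + 31 + 60 + 40 + 30 + 72 + 34 + 37 + 48 = 408

408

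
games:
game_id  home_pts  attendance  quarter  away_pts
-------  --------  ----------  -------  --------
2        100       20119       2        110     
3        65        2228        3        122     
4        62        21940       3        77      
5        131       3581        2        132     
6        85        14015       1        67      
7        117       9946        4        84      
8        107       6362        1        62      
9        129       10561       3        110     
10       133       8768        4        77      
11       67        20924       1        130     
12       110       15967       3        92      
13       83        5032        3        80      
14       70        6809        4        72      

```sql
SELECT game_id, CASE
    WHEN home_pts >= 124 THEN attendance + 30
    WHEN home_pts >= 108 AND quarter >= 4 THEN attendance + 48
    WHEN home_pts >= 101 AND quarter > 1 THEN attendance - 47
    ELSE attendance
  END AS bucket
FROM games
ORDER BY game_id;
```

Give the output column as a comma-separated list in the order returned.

game_id=2: ELSE → 20119
game_id=3: ELSE → 2228
game_id=4: ELSE → 21940
game_id=5: home_pts >= 124 → 3611
game_id=6: ELSE → 14015
game_id=7: home_pts >= 108 AND quarter >= 4 → 9994
game_id=8: ELSE → 6362
game_id=9: home_pts >= 124 → 10591
game_id=10: home_pts >= 124 → 8798
game_id=11: ELSE → 20924
game_id=12: home_pts >= 101 AND quarter > 1 → 15920
game_id=13: ELSE → 5032
game_id=14: ELSE → 6809

20119, 2228, 21940, 3611, 14015, 9994, 6362, 10591, 8798, 20924, 15920, 5032, 6809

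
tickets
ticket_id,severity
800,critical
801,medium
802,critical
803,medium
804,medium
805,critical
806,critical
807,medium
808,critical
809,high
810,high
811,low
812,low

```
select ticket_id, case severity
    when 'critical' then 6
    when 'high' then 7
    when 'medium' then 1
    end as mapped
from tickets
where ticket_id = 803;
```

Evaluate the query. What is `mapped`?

ticket_id = 803: severity=medium.
severity='critical' → false
severity='high' → false
severity='medium' → true → 1

1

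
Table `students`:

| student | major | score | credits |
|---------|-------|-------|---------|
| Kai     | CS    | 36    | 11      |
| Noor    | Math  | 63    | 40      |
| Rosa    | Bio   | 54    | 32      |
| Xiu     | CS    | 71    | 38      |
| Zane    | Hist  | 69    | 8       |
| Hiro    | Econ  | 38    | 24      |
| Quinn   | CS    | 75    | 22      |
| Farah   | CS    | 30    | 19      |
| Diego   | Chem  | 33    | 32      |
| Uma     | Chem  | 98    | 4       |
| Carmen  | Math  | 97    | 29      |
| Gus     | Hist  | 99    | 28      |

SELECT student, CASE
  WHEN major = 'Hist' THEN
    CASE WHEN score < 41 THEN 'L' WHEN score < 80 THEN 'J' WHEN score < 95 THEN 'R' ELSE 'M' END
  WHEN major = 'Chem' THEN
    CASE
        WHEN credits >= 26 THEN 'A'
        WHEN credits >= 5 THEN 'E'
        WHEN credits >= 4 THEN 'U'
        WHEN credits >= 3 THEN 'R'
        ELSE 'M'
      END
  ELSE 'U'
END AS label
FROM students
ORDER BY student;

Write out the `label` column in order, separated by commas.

student=Carmen: major='Math' → outer ELSE → U
student=Diego: major='Chem' → inner[credits >= 26] → A
student=Farah: major='CS' → outer ELSE → U
student=Gus: major='Hist' → inner[ELSE] → M
student=Hiro: major='Econ' → outer ELSE → U
student=Kai: major='CS' → outer ELSE → U
student=Noor: major='Math' → outer ELSE → U
student=Quinn: major='CS' → outer ELSE → U
student=Rosa: major='Bio' → outer ELSE → U
student=Uma: major='Chem' → inner[credits >= 4] → U
student=Xiu: major='CS' → outer ELSE → U
student=Zane: major='Hist' → inner[score < 80] → J

U, A, U, M, U, U, U, U, U, U, U, J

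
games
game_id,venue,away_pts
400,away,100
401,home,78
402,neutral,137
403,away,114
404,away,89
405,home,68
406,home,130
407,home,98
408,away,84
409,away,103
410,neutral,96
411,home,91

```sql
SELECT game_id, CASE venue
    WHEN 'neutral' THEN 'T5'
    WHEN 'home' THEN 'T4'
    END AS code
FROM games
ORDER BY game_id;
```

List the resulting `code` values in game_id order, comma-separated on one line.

NULL, T4, T5, NULL, NULL, T4, T4, T4, NULL, NULL, T5, T4

game_id=400: (no match → NULL) → NULL
game_id=401: venue='home' → T4
game_id=402: venue='neutral' → T5
game_id=403: (no match → NULL) → NULL
game_id=404: (no match → NULL) → NULL
game_id=405: venue='home' → T4
game_id=406: venue='home' → T4
game_id=407: venue='home' → T4
game_id=408: (no match → NULL) → NULL
game_id=409: (no match → NULL) → NULL
game_id=410: venue='neutral' → T5
game_id=411: venue='home' → T4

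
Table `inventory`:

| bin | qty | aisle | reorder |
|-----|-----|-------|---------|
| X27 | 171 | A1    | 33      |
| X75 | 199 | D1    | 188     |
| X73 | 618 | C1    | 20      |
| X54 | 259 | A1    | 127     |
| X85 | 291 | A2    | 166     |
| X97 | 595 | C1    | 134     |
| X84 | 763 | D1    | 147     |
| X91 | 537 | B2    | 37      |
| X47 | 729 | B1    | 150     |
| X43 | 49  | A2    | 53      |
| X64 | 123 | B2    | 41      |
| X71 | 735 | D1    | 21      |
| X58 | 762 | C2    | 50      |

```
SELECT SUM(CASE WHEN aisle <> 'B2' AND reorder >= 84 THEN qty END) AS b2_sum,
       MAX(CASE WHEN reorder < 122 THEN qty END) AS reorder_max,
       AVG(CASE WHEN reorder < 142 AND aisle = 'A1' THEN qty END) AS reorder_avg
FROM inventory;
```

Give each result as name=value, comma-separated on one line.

b2_sum=2836, reorder_max=762, reorder_avg=215

[b2_sum: aisle <> 'B2' AND reorder >= 84]
bin=X27: ✗
bin=X75: ✓ → 199
bin=X73: ✗
bin=X54: ✓ → 259
bin=X85: ✓ → 291
bin=X97: ✓ → 595
bin=X84: ✓ → 763
bin=X91: ✗
bin=X47: ✓ → 729
bin=X43: ✗
bin=X64: ✗
bin=X71: ✗
bin=X58: ✗
b2_sum = 199 + 259 + 291 + 595 + 763 + 729 = 2836
—
[reorder_max: reorder < 122]
bin=X27: ✓ → 171
bin=X75: ✗
bin=X73: ✓ → 618
bin=X54: ✗
bin=X85: ✗
bin=X97: ✗
bin=X84: ✗
bin=X91: ✓ → 537
bin=X47: ✗
bin=X43: ✓ → 49
bin=X64: ✓ → 123
bin=X71: ✓ → 735
bin=X58: ✓ → 762
reorder_max = MAX(171, 618, 537, 49, 123, 735, 762) = 762
—
[reorder_avg: reorder < 142 AND aisle = 'A1']
bin=X27: ✓ → 171
bin=X75: ✗
bin=X73: ✗
bin=X54: ✓ → 259
bin=X85: ✗
bin=X97: ✗
bin=X84: ✗
bin=X91: ✗
bin=X47: ✗
bin=X43: ✗
bin=X64: ✗
bin=X71: ✗
bin=X58: ✗
reorder_avg = (171 + 259) / 2 = 215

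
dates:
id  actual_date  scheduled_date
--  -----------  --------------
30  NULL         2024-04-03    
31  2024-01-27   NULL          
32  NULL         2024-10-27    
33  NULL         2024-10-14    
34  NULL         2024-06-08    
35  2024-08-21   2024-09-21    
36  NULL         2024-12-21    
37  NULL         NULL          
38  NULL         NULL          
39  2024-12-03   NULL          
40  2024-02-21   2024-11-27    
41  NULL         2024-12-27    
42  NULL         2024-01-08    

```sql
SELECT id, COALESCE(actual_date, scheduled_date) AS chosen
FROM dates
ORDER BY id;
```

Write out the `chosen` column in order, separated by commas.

id=30: actual_date=NULL, scheduled_date=2024-04-03 → 2024-04-03
id=31: actual_date=2024-01-27 → 2024-01-27
id=32: actual_date=NULL, scheduled_date=2024-10-27 → 2024-10-27
id=33: actual_date=NULL, scheduled_date=2024-10-14 → 2024-10-14
id=34: actual_date=NULL, scheduled_date=2024-06-08 → 2024-06-08
id=35: actual_date=2024-08-21 → 2024-08-21
id=36: actual_date=NULL, scheduled_date=2024-12-21 → 2024-12-21
id=37: actual_date=NULL, scheduled_date=NULL (all NULL) → NULL
id=38: actual_date=NULL, scheduled_date=NULL (all NULL) → NULL
id=39: actual_date=2024-12-03 → 2024-12-03
id=40: actual_date=2024-02-21 → 2024-02-21
id=41: actual_date=NULL, scheduled_date=2024-12-27 → 2024-12-27
id=42: actual_date=NULL, scheduled_date=2024-01-08 → 2024-01-08

2024-04-03, 2024-01-27, 2024-10-27, 2024-10-14, 2024-06-08, 2024-08-21, 2024-12-21, NULL, NULL, 2024-12-03, 2024-02-21, 2024-12-27, 2024-01-08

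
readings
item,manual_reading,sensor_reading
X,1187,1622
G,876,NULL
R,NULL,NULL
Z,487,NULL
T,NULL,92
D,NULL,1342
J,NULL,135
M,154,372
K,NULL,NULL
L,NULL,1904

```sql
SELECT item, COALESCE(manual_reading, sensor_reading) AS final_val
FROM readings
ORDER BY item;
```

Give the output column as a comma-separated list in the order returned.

1342, 876, 135, NULL, 1904, 154, NULL, 92, 1187, 487

item=D: manual_reading=NULL, sensor_reading=1342 → 1342
item=G: manual_reading=876 → 876
item=J: manual_reading=NULL, sensor_reading=135 → 135
item=K: manual_reading=NULL, sensor_reading=NULL (all NULL) → NULL
item=L: manual_reading=NULL, sensor_reading=1904 → 1904
item=M: manual_reading=154 → 154
item=R: manual_reading=NULL, sensor_reading=NULL (all NULL) → NULL
item=T: manual_reading=NULL, sensor_reading=92 → 92
item=X: manual_reading=1187 → 1187
item=Z: manual_reading=487 → 487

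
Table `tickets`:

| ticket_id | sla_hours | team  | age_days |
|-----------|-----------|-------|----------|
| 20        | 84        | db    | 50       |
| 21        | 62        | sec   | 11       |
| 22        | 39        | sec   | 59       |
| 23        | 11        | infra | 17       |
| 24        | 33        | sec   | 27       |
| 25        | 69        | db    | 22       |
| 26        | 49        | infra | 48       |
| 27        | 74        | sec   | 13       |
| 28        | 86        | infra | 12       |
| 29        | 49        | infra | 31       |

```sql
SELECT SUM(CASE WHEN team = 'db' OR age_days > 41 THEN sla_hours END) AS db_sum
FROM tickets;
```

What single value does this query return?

ticket_id=20: ✓ → 84
ticket_id=21: ✗
ticket_id=22: ✓ → 39
ticket_id=23: ✗
ticket_id=24: ✗
ticket_id=25: ✓ → 69
ticket_id=26: ✓ → 49
ticket_id=27: ✗
ticket_id=28: ✗
ticket_id=29: ✗
db_sum = 84 + 39 + 69 + 49 = 241

241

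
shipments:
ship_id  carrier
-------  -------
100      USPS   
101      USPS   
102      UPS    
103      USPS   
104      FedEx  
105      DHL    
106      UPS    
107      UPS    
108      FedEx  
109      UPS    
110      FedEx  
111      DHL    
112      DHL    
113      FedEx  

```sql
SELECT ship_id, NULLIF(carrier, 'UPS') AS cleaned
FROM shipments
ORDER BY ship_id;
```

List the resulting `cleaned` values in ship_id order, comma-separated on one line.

ship_id=100: carrier=USPS vs UPS: differ → USPS
ship_id=101: carrier=USPS vs UPS: differ → USPS
ship_id=102: carrier=UPS vs UPS: equal → NULL
ship_id=103: carrier=USPS vs UPS: differ → USPS
ship_id=104: carrier=FedEx vs UPS: differ → FedEx
ship_id=105: carrier=DHL vs UPS: differ → DHL
ship_id=106: carrier=UPS vs UPS: equal → NULL
ship_id=107: carrier=UPS vs UPS: equal → NULL
ship_id=108: carrier=FedEx vs UPS: differ → FedEx
ship_id=109: carrier=UPS vs UPS: equal → NULL
ship_id=110: carrier=FedEx vs UPS: differ → FedEx
ship_id=111: carrier=DHL vs UPS: differ → DHL
ship_id=112: carrier=DHL vs UPS: differ → DHL
ship_id=113: carrier=FedEx vs UPS: differ → FedEx

USPS, USPS, NULL, USPS, FedEx, DHL, NULL, NULL, FedEx, NULL, FedEx, DHL, DHL, FedEx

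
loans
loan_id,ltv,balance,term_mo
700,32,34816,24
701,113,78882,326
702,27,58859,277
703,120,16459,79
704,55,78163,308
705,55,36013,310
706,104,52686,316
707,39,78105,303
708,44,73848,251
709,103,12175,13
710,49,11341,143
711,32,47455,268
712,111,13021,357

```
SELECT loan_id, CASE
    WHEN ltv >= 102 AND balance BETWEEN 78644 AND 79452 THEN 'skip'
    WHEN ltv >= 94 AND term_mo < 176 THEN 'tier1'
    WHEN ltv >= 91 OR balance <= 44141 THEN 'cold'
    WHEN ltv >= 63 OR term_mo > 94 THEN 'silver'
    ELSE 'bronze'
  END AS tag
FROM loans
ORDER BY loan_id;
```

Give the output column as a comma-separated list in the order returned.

cold, skip, silver, tier1, silver, cold, cold, silver, silver, tier1, cold, silver, cold

loan_id=700: ltv >= 91 OR balance <= 44141 → cold
loan_id=701: ltv >= 102 AND balance BETWEEN 78644 AND 79452 → skip
loan_id=702: ltv >= 63 OR term_mo > 94 → silver
loan_id=703: ltv >= 94 AND term_mo < 176 → tier1
loan_id=704: ltv >= 63 OR term_mo > 94 → silver
loan_id=705: ltv >= 91 OR balance <= 44141 → cold
loan_id=706: ltv >= 91 OR balance <= 44141 → cold
loan_id=707: ltv >= 63 OR term_mo > 94 → silver
loan_id=708: ltv >= 63 OR term_mo > 94 → silver
loan_id=709: ltv >= 94 AND term_mo < 176 → tier1
loan_id=710: ltv >= 91 OR balance <= 44141 → cold
loan_id=711: ltv >= 63 OR term_mo > 94 → silver
loan_id=712: ltv >= 91 OR balance <= 44141 → cold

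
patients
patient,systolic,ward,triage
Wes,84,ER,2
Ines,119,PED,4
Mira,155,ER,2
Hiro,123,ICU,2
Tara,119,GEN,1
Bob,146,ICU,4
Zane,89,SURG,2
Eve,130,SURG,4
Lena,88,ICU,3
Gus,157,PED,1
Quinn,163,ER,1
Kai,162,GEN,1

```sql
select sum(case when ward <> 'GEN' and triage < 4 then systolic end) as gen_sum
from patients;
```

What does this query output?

patient=Wes: ✓ → 84
patient=Ines: ✗
patient=Mira: ✓ → 155
patient=Hiro: ✓ → 123
patient=Tara: ✗
patient=Bob: ✗
patient=Zane: ✓ → 89
patient=Eve: ✗
patient=Lena: ✓ → 88
patient=Gus: ✓ → 157
patient=Quinn: ✓ → 163
patient=Kai: ✗
gen_sum = 84 + 155 + 123 + 89 + 88 + 157 + 163 = 859

859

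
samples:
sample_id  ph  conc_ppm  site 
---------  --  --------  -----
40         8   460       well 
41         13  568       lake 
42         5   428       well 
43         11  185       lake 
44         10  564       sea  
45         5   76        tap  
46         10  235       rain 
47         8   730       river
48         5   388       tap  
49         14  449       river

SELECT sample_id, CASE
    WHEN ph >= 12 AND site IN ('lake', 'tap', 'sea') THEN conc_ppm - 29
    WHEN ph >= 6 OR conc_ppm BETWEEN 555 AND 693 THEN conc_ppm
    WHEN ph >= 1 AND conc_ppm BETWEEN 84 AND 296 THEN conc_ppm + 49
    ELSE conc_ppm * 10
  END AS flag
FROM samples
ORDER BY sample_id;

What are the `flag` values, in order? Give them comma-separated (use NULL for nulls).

sample_id=40: ph >= 6 OR conc_ppm BETWEEN 555 AND 693 → 460
sample_id=41: ph >= 12 AND site IN ('lake', 'tap', 'sea') → 539
sample_id=42: ELSE → 4280
sample_id=43: ph >= 6 OR conc_ppm BETWEEN 555 AND 693 → 185
sample_id=44: ph >= 6 OR conc_ppm BETWEEN 555 AND 693 → 564
sample_id=45: ELSE → 760
sample_id=46: ph >= 6 OR conc_ppm BETWEEN 555 AND 693 → 235
sample_id=47: ph >= 6 OR conc_ppm BETWEEN 555 AND 693 → 730
sample_id=48: ELSE → 3880
sample_id=49: ph >= 6 OR conc_ppm BETWEEN 555 AND 693 → 449

460, 539, 4280, 185, 564, 760, 235, 730, 3880, 449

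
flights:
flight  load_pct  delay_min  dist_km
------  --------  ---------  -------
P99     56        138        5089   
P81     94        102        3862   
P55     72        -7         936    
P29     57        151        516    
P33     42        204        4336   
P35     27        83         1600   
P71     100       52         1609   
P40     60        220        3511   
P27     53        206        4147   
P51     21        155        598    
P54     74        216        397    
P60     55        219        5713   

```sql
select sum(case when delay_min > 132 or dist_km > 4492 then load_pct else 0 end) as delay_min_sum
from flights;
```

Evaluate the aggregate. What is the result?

418

flight=P99: ✓ → 56
flight=P81: ✗
flight=P55: ✗
flight=P29: ✓ → 57
flight=P33: ✓ → 42
flight=P35: ✗
flight=P71: ✗
flight=P40: ✓ → 60
flight=P27: ✓ → 53
flight=P51: ✓ → 21
flight=P54: ✓ → 74
flight=P60: ✓ → 55
delay_min_sum = 56 + 57 + 42 + 60 + 53 + 21 + 74 + 55 = 418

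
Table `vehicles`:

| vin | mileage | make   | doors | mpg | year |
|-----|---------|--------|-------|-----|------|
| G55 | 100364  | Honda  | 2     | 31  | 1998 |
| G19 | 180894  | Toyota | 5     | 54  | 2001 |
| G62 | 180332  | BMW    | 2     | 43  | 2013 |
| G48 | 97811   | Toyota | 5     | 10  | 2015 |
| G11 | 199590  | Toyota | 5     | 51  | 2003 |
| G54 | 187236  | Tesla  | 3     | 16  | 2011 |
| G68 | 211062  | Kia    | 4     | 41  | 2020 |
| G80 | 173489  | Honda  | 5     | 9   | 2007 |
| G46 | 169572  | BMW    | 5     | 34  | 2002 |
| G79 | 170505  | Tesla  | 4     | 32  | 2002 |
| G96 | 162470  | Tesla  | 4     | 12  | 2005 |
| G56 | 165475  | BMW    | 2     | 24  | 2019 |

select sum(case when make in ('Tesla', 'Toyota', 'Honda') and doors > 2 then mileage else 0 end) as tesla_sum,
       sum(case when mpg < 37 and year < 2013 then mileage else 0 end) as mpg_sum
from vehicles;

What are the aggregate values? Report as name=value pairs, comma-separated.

tesla_sum=1171995, mpg_sum=963636

[tesla_sum: make in ('Tesla', 'Toyota', 'Honda') and doors > 2]
vin=G55: ✗
vin=G19: ✓ → 180894
vin=G62: ✗
vin=G48: ✓ → 97811
vin=G11: ✓ → 199590
vin=G54: ✓ → 187236
vin=G68: ✗
vin=G80: ✓ → 173489
vin=G46: ✗
vin=G79: ✓ → 170505
vin=G96: ✓ → 162470
vin=G56: ✗
tesla_sum = 180894 + 97811 + 199590 + 187236 + 173489 + 170505 + 162470 = 1171995
—
[mpg_sum: mpg < 37 and year < 2013]
vin=G55: ✓ → 100364
vin=G19: ✗
vin=G62: ✗
vin=G48: ✗
vin=G11: ✗
vin=G54: ✓ → 187236
vin=G68: ✗
vin=G80: ✓ → 173489
vin=G46: ✓ → 169572
vin=G79: ✓ → 170505
vin=G96: ✓ → 162470
vin=G56: ✗
mpg_sum = 100364 + 187236 + 173489 + 169572 + 170505 + 162470 = 963636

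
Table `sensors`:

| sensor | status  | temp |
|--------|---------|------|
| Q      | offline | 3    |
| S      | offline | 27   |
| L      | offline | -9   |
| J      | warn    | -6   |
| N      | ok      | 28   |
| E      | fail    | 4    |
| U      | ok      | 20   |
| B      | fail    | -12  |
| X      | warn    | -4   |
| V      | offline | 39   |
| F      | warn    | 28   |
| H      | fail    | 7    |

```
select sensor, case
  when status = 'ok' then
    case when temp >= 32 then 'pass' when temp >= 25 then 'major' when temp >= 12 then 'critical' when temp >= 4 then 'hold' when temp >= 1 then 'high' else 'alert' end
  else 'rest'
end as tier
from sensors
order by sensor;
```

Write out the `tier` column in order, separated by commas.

sensor=B: status='fail' → outer ELSE → rest
sensor=E: status='fail' → outer ELSE → rest
sensor=F: status='warn' → outer ELSE → rest
sensor=H: status='fail' → outer ELSE → rest
sensor=J: status='warn' → outer ELSE → rest
sensor=L: status='offline' → outer ELSE → rest
sensor=N: status='ok' → inner[temp >= 25] → major
sensor=Q: status='offline' → outer ELSE → rest
sensor=S: status='offline' → outer ELSE → rest
sensor=U: status='ok' → inner[temp >= 12] → critical
sensor=V: status='offline' → outer ELSE → rest
sensor=X: status='warn' → outer ELSE → rest

rest, rest, rest, rest, rest, rest, major, rest, rest, critical, rest, rest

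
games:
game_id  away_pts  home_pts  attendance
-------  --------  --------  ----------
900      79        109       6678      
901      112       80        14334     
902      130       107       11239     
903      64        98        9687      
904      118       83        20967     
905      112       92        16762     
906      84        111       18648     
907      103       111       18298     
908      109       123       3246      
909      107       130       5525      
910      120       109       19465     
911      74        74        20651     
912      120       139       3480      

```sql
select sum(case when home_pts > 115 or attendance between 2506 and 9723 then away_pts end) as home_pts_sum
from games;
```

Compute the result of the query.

game_id=900: ✓ → 79
game_id=901: ✗
game_id=902: ✗
game_id=903: ✓ → 64
game_id=904: ✗
game_id=905: ✗
game_id=906: ✗
game_id=907: ✗
game_id=908: ✓ → 109
game_id=909: ✓ → 107
game_id=910: ✗
game_id=911: ✗
game_id=912: ✓ → 120
home_pts_sum = 79 + 64 + 109 + 107 + 120 = 479

479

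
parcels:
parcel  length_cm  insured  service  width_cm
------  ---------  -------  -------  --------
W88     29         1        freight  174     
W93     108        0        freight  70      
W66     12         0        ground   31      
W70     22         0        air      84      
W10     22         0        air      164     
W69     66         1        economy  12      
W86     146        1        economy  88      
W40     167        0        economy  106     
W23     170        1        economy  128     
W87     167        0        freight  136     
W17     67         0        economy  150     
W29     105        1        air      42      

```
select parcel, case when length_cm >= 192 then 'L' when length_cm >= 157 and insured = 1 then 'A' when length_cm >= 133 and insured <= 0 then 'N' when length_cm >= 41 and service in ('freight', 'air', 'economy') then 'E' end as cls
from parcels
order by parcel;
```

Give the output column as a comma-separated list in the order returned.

parcel=W10: (no match → NULL) → NULL
parcel=W17: length_cm >= 41 and service in ('freight', 'air', 'economy') → E
parcel=W23: length_cm >= 157 and insured = 1 → A
parcel=W29: length_cm >= 41 and service in ('freight', 'air', 'economy') → E
parcel=W40: length_cm >= 133 and insured <= 0 → N
parcel=W66: (no match → NULL) → NULL
parcel=W69: length_cm >= 41 and service in ('freight', 'air', 'economy') → E
parcel=W70: (no match → NULL) → NULL
parcel=W86: length_cm >= 41 and service in ('freight', 'air', 'economy') → E
parcel=W87: length_cm >= 133 and insured <= 0 → N
parcel=W88: (no match → NULL) → NULL
parcel=W93: length_cm >= 41 and service in ('freight', 'air', 'economy') → E

NULL, E, A, E, N, NULL, E, NULL, E, N, NULL, E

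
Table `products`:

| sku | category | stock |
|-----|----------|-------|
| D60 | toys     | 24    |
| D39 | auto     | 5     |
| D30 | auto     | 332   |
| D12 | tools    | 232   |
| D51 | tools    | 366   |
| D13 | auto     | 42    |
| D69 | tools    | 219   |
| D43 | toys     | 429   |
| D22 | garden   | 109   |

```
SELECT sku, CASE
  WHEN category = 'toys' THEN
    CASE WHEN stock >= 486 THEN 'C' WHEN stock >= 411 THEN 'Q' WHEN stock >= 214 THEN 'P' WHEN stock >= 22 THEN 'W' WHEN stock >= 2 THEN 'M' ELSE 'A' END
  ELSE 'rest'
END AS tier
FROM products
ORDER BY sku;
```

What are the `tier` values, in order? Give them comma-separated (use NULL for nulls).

rest, rest, rest, rest, rest, Q, rest, W, rest

sku=D12: category='tools' → outer ELSE → rest
sku=D13: category='auto' → outer ELSE → rest
sku=D22: category='garden' → outer ELSE → rest
sku=D30: category='auto' → outer ELSE → rest
sku=D39: category='auto' → outer ELSE → rest
sku=D43: category='toys' → inner[stock >= 411] → Q
sku=D51: category='tools' → outer ELSE → rest
sku=D60: category='toys' → inner[stock >= 22] → W
sku=D69: category='tools' → outer ELSE → rest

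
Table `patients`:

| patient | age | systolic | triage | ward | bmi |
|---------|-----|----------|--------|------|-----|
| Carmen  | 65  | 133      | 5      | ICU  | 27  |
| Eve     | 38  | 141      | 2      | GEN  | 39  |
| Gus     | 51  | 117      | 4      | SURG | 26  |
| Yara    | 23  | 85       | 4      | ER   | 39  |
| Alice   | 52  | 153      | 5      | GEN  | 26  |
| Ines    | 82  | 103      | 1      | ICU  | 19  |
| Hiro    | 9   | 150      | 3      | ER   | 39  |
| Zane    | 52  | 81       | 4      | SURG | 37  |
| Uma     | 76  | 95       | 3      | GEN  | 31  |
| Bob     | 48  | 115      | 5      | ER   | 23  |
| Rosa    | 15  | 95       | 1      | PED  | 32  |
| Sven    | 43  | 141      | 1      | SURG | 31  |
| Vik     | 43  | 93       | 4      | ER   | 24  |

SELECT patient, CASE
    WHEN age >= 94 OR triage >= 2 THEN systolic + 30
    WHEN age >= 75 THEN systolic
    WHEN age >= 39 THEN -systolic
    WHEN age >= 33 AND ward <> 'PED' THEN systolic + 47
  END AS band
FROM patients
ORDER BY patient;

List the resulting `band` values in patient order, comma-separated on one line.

patient=Alice: age >= 94 OR triage >= 2 → 183
patient=Bob: age >= 94 OR triage >= 2 → 145
patient=Carmen: age >= 94 OR triage >= 2 → 163
patient=Eve: age >= 94 OR triage >= 2 → 171
patient=Gus: age >= 94 OR triage >= 2 → 147
patient=Hiro: age >= 94 OR triage >= 2 → 180
patient=Ines: age >= 75 → 103
patient=Rosa: (no match → NULL) → NULL
patient=Sven: age >= 39 → -141
patient=Uma: age >= 94 OR triage >= 2 → 125
patient=Vik: age >= 94 OR triage >= 2 → 123
patient=Yara: age >= 94 OR triage >= 2 → 115
patient=Zane: age >= 94 OR triage >= 2 → 111

183, 145, 163, 171, 147, 180, 103, NULL, -141, 125, 123, 115, 111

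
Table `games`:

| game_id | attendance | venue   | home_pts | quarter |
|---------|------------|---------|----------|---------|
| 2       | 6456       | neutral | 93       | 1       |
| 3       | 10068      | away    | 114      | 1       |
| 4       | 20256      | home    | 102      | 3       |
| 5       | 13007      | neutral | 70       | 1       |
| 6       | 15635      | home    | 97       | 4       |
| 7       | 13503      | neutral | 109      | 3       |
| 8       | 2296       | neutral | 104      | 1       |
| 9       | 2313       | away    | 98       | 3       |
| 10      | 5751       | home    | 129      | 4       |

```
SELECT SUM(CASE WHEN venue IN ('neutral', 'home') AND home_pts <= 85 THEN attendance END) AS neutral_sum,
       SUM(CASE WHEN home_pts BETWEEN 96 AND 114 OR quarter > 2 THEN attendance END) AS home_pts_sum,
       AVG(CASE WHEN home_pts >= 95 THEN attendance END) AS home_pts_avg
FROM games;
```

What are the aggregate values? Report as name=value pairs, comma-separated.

neutral_sum=13007, home_pts_sum=69822, home_pts_avg=9974.5714285714

[neutral_sum: venue IN ('neutral', 'home') AND home_pts <= 85]
game_id=2: ✗
game_id=3: ✗
game_id=4: ✗
game_id=5: ✓ → 13007
game_id=6: ✗
game_id=7: ✗
game_id=8: ✗
game_id=9: ✗
game_id=10: ✗
neutral_sum = 13007
—
[home_pts_sum: home_pts BETWEEN 96 AND 114 OR quarter > 2]
game_id=2: ✗
game_id=3: ✓ → 10068
game_id=4: ✓ → 20256
game_id=5: ✗
game_id=6: ✓ → 15635
game_id=7: ✓ → 13503
game_id=8: ✓ → 2296
game_id=9: ✓ → 2313
game_id=10: ✓ → 5751
home_pts_sum = 10068 + 20256 + 15635 + 13503 + 2296 + 2313 + 5751 = 69822
—
[home_pts_avg: home_pts >= 95]
game_id=2: ✗
game_id=3: ✓ → 10068
game_id=4: ✓ → 20256
game_id=5: ✗
game_id=6: ✓ → 15635
game_id=7: ✓ → 13503
game_id=8: ✓ → 2296
game_id=9: ✓ → 2313
game_id=10: ✓ → 5751
home_pts_avg = (10068 + 20256 + 15635 + 13503 + 2296 + 2313 + 5751) / 7 = 9974.5714285714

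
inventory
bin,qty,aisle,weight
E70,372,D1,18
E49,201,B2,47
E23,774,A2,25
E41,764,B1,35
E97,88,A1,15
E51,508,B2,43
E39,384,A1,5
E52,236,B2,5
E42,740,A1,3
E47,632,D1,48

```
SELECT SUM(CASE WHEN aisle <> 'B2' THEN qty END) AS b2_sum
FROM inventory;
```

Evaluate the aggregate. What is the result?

3754

bin=E70: ✓ → 372
bin=E49: ✗
bin=E23: ✓ → 774
bin=E41: ✓ → 764
bin=E97: ✓ → 88
bin=E51: ✗
bin=E39: ✓ → 384
bin=E52: ✗
bin=E42: ✓ → 740
bin=E47: ✓ → 632
b2_sum = 372 + 774 + 764 + 88 + 384 + 740 + 632 = 3754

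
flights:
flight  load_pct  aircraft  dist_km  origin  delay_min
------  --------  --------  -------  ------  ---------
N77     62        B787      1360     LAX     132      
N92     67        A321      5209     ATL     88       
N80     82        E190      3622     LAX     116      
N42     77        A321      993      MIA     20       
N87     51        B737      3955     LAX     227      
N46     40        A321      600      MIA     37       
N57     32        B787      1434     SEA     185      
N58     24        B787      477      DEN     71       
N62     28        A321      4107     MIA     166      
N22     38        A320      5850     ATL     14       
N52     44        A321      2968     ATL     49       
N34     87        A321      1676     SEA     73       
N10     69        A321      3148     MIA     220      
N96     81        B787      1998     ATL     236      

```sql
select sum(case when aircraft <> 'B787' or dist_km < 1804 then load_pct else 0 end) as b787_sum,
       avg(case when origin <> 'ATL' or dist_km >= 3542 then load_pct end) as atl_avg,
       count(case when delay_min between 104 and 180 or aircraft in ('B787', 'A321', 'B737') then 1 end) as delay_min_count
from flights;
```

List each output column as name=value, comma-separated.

[b787_sum: aircraft <> 'B787' or dist_km < 1804]
flight=N77: ✓ → 62
flight=N92: ✓ → 67
flight=N80: ✓ → 82
flight=N42: ✓ → 77
flight=N87: ✓ → 51
flight=N46: ✓ → 40
flight=N57: ✓ → 32
flight=N58: ✓ → 24
flight=N62: ✓ → 28
flight=N22: ✓ → 38
flight=N52: ✓ → 44
flight=N34: ✓ → 87
flight=N10: ✓ → 69
flight=N96: ✗
b787_sum = 62 + 67 + 82 + 77 + 51 + 40 + 32 + 24 + 28 + 38 + 44 + 87 + 69 = 701
—
[atl_avg: origin <> 'ATL' or dist_km >= 3542]
flight=N77: ✓ → 62
flight=N92: ✓ → 67
flight=N80: ✓ → 82
flight=N42: ✓ → 77
flight=N87: ✓ → 51
flight=N46: ✓ → 40
flight=N57: ✓ → 32
flight=N58: ✓ → 24
flight=N62: ✓ → 28
flight=N22: ✓ → 38
flight=N52: ✗
flight=N34: ✓ → 87
flight=N10: ✓ → 69
flight=N96: ✗
atl_avg = (62 + 67 + 82 + 77 + 51 + 40 + 32 + 24 + 28 + 38 + 87 + 69) / 12 = 54.75
—
[delay_min_count: delay_min between 104 and 180 or aircraft in ('B787', 'A321', 'B737')]
flight=N77: ✓ → 1
flight=N92: ✓ → 1
flight=N80: ✓ → 1
flight=N42: ✓ → 1
flight=N87: ✓ → 1
flight=N46: ✓ → 1
flight=N57: ✓ → 1
flight=N58: ✓ → 1
flight=N62: ✓ → 1
flight=N22: ✗
flight=N52: ✓ → 1
flight=N34: ✓ → 1
flight=N10: ✓ → 1
flight=N96: ✓ → 1
delay_min_count = COUNT(1, 1, 1, 1, 1, 1, 1, 1, 1, 1, 1, 1, 1) = 13

b787_sum=701, atl_avg=54.75, delay_min_count=13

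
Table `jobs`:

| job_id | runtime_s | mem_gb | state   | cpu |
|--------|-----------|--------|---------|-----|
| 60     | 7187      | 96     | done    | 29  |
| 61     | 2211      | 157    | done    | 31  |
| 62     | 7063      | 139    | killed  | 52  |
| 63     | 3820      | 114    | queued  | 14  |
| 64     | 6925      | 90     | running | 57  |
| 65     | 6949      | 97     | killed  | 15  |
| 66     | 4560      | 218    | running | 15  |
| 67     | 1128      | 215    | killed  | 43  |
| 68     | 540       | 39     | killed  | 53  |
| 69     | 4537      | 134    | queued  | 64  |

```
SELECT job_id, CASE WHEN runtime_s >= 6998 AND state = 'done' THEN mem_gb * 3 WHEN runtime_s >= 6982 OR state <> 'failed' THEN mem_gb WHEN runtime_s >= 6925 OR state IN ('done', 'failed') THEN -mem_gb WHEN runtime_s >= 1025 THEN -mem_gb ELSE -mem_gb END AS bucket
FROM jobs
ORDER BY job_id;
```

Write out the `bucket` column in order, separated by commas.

288, 157, 139, 114, 90, 97, 218, 215, 39, 134

job_id=60: runtime_s >= 6998 AND state = 'done' → 288
job_id=61: runtime_s >= 6982 OR state <> 'failed' → 157
job_id=62: runtime_s >= 6982 OR state <> 'failed' → 139
job_id=63: runtime_s >= 6982 OR state <> 'failed' → 114
job_id=64: runtime_s >= 6982 OR state <> 'failed' → 90
job_id=65: runtime_s >= 6982 OR state <> 'failed' → 97
job_id=66: runtime_s >= 6982 OR state <> 'failed' → 218
job_id=67: runtime_s >= 6982 OR state <> 'failed' → 215
job_id=68: runtime_s >= 6982 OR state <> 'failed' → 39
job_id=69: runtime_s >= 6982 OR state <> 'failed' → 134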